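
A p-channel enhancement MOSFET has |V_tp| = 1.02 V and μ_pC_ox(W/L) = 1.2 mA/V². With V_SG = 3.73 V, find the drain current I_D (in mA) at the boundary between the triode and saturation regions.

At the boundary V_SD = V_ov = V_SG − |V_tp| = 3.73 − 1.02 = 2.71 V.
I_D = ½ k_p V_ov² = 0.5 × 1.2 × 2.71² = 4.41 mA.

I_D = 4.41 mA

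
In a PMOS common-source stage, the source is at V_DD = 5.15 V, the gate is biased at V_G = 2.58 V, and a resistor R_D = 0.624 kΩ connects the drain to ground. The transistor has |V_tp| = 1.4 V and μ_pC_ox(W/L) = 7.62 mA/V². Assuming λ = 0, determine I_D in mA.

I_D = 5.22 mA

V_SG = V_DD − V_G = 5.15 − 2.58 = 2.57 V, so V_ov = 2.57 − 1.4 = 1.17 V.
Assume saturation: I_D = ½ k_p V_ov² = 0.5 × 7.62 × 1.17² = 5.22 mA, giving V_SD = V_DD − I_D R_D = 5.15 − 5.22 × 0.624 = 1.9 V.
V_SD = 1.9 V ≥ V_ov = 1.17 V, confirming saturation.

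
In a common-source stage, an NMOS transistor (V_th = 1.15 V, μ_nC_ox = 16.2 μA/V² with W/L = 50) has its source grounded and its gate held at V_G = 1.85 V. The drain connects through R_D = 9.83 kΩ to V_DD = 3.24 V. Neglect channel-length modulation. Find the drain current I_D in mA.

I_D = 0.198 mA

V_GS = V_G = 1.85 V, so V_ov = 1.85 − 1.15 = 0.7 V.
k_n = μ_nC_ox · (W/L) = 0.81 mA/V².
Assume saturation: I_D = ½ k_n V_ov² = 0.5 × 0.81 × 0.7² = 0.198 mA, giving V_DS = V_DD − I_D R_D = 3.24 − 0.198 × 9.83 = 1.29 V.
V_DS = 1.29 V ≥ V_ov = 0.7 V, confirming saturation.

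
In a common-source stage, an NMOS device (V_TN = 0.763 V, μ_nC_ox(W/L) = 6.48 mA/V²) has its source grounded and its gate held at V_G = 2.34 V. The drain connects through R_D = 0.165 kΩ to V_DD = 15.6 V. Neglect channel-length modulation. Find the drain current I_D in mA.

I_D = 8.06 mA

V_GS = V_G = 2.34 V, so V_ov = 2.34 − 0.763 = 1.58 V.
Assume saturation: I_D = ½ k_n V_ov² = 0.5 × 6.48 × 1.58² = 8.06 mA, giving V_DS = V_DD − I_D R_D = 15.6 − 8.06 × 0.165 = 14.3 V.
V_DS = 14.3 V ≥ V_ov = 1.58 V, confirming saturation.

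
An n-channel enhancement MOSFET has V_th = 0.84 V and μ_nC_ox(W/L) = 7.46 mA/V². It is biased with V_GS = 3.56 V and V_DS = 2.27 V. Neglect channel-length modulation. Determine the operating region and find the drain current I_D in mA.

Triode; I_D = 26.8 mA

V_ov = V_GS − V_th = 3.56 − 0.84 = 2.72 V.
Since V_DS = 2.27 V < V_ov = 2.72 V, the device is in the triode region.
I_D = k_n [V_ov · V_DS − ½ V_DS²] = 7.46 × [2.72 × 2.27 − 0.5 × 2.27²] = 26.8 mA.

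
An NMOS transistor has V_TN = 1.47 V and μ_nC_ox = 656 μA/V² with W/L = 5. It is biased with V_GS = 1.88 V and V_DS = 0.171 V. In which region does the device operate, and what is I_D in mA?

k_n = μ_nC_ox · (W/L) = 3.28 mA/V².
V_ov = V_GS − V_TN = 1.88 − 1.47 = 0.41 V.
Since V_DS = 0.171 V < V_ov = 0.41 V, the device is in the triode region.
I_D = k_n [V_ov · V_DS − ½ V_DS²] = 3.28 × [0.41 × 0.171 − 0.5 × 0.171²] = 0.182 mA.

Triode; I_D = 0.182 mA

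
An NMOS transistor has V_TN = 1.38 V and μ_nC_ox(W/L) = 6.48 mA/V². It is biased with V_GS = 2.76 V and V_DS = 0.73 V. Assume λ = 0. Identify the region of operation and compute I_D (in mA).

V_ov = V_GS − V_TN = 2.76 − 1.38 = 1.38 V.
Since V_DS = 0.73 V < V_ov = 1.38 V, the device is in the triode region.
I_D = k_n [V_ov · V_DS − ½ V_DS²] = 6.48 × [1.38 × 0.73 − 0.5 × 0.73²] = 4.8 mA.

Triode; I_D = 4.80 mA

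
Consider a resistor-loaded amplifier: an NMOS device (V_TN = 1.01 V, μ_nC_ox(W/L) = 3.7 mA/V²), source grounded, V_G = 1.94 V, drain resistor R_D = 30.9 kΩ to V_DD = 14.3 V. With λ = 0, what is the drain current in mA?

V_GS = V_G = 1.94 V, so V_ov = 1.94 − 1.01 = 0.93 V.
Assume saturation: I_D = ½ k_n V_ov² = 0.5 × 3.7 × 0.93² = 1.6 mA, giving V_DS = V_DD − I_D R_D = 14.3 − 1.6 × 30.9 = -35.1 V.
But -35.1 V < V_ov = 0.93 V, so the device is actually in triode.
In triode I_D = k_n[V_ov V_DS − ½ V_DS²] and I_D = (V_DD − V_DS)/R_D. Equating: 57.2 V_DS² − 107.3 V_DS + 14.3 = 0, giving V_DS = 0.144 V (the root below V_ov).
I_D = (14.3 − 0.144) / 30.9 = 0.458 mA.

I_D = 0.458 mA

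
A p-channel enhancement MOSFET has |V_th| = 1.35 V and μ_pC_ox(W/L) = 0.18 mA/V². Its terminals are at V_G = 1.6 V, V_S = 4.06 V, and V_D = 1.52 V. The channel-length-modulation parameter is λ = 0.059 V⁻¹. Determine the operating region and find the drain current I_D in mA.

V_SG = V_S − V_G = 4.06 − 1.6 = 2.46 V; V_SD = V_S − V_D = 4.06 − 1.52 = 2.54 V.
V_ov = V_SG − |V_th| = 2.46 − 1.35 = 1.11 V.
Since V_SD = 2.54 V ≥ V_ov = 1.11 V, the device is in saturation.
I_D = ½ k_p V_ov² (1 + λ V_SD) = 0.5 × 0.18 × 1.11² × (1 + 0.059 × 2.54) = 0.128 mA.

Saturation; I_D = 0.128 mA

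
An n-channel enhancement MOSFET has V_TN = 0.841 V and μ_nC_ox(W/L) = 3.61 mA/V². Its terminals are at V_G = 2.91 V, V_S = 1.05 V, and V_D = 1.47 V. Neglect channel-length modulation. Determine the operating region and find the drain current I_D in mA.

V_GS = V_G − V_S = 2.91 − 1.05 = 1.86 V; V_DS = V_D − V_S = 1.47 − 1.05 = 0.42 V.
V_ov = V_GS − V_TN = 1.86 − 0.841 = 1.02 V.
Since V_DS = 0.42 V < V_ov = 1.02 V, the device is in the triode region.
I_D = k_n [V_ov · V_DS − ½ V_DS²] = 3.61 × [1.02 × 0.42 − 0.5 × 0.42²] = 1.23 mA.

Triode; I_D = 1.23 mA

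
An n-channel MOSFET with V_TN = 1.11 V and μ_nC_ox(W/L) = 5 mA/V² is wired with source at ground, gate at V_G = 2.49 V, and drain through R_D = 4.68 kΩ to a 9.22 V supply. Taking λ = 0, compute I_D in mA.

V_GS = V_G = 2.49 V, so V_ov = 2.49 − 1.11 = 1.38 V.
Assume saturation: I_D = ½ k_n V_ov² = 0.5 × 5 × 1.38² = 4.76 mA, giving V_DS = V_DD − I_D R_D = 9.22 − 4.76 × 4.68 = -13.1 V.
But -13.1 V < V_ov = 1.38 V, so the device is actually in triode.
In triode I_D = k_n[V_ov V_DS − ½ V_DS²] and I_D = (V_DD − V_DS)/R_D. Equating: 11.7 V_DS² − 33.29 V_DS + 9.22 = 0, giving V_DS = 0.311 V (the root below V_ov).
I_D = (9.22 − 0.311) / 4.68 = 1.9 mA.

I_D = 1.90 mA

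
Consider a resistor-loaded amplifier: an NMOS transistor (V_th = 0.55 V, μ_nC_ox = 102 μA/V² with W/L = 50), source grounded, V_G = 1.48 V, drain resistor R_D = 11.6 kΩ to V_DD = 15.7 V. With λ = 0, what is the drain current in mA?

I_D = 1.32 mA

V_GS = V_G = 1.48 V, so V_ov = 1.48 − 0.55 = 0.93 V.
k_n = μ_nC_ox · (W/L) = 5.1 mA/V².
Assume saturation: I_D = ½ k_n V_ov² = 0.5 × 5.1 × 0.93² = 2.21 mA, giving V_DS = V_DD − I_D R_D = 15.7 − 2.21 × 11.6 = -9.88 V.
But -9.88 V < V_ov = 0.93 V, so the device is actually in triode.
In triode I_D = k_n[V_ov V_DS − ½ V_DS²] and I_D = (V_DD − V_DS)/R_D. Equating: 29.6 V_DS² − 56.02 V_DS + 15.7 = 0, giving V_DS = 0.342 V (the root below V_ov).
I_D = (15.7 − 0.342) / 11.6 = 1.32 mA.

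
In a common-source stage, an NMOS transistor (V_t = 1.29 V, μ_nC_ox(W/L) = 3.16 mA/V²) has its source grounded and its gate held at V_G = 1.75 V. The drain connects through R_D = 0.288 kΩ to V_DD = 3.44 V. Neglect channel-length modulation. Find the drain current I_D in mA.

V_GS = V_G = 1.75 V, so V_ov = 1.75 − 1.29 = 0.46 V.
Assume saturation: I_D = ½ k_n V_ov² = 0.5 × 3.16 × 0.46² = 0.334 mA, giving V_DS = V_DD − I_D R_D = 3.44 − 0.334 × 0.288 = 3.34 V.
V_DS = 3.34 V ≥ V_ov = 0.46 V, confirming saturation.

I_D = 0.334 mA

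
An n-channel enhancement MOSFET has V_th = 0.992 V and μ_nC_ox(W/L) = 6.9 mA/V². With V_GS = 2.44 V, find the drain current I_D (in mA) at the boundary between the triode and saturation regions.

At the boundary V_DS = V_ov = V_GS − V_th = 2.44 − 0.992 = 1.45 V.
I_D = ½ k_n V_ov² = 0.5 × 6.9 × 1.45² = 7.23 mA.

I_D = 7.23 mA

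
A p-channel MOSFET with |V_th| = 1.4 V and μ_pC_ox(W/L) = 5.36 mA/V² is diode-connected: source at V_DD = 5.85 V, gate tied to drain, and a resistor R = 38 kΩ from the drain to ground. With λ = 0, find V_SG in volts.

With gate tied to drain, V_SG = V_SD ≥ V_SG − |V_th|, so the device is in saturation.
KCL at the drain: ½ k_p (V_SG − |V_th|)² = (V_DD − V_SG)/R.
Let x = V_SG − 1.4. Then 102 x² + x − 4.45 = 0, giving x = 0.204 V (positive root), so V_SG = 1.6 V.
I_D = (V_DD − V_SG)/R = (5.85 − 1.6) / 38 = 0.112 mA.

V_SG = 1.60 V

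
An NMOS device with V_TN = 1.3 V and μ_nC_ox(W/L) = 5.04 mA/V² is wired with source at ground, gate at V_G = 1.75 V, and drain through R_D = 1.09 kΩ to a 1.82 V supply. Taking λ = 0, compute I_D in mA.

I_D = 0.510 mA

V_GS = V_G = 1.75 V, so V_ov = 1.75 − 1.3 = 0.45 V.
Assume saturation: I_D = ½ k_n V_ov² = 0.5 × 5.04 × 0.45² = 0.51 mA, giving V_DS = V_DD − I_D R_D = 1.82 − 0.51 × 1.09 = 1.26 V.
V_DS = 1.26 V ≥ V_ov = 0.45 V, confirming saturation.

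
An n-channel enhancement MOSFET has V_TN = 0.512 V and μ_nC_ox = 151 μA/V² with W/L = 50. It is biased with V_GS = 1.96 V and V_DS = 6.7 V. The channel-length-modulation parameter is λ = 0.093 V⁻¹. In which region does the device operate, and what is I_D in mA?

Saturation; I_D = 12.8 mA

k_n = μ_nC_ox · (W/L) = 7.55 mA/V².
V_ov = V_GS − V_TN = 1.96 − 0.512 = 1.45 V.
Since V_DS = 6.7 V ≥ V_ov = 1.45 V, the device is in saturation.
I_D = ½ k_n V_ov² (1 + λ V_DS) = 0.5 × 7.55 × 1.45² × (1 + 0.093 × 6.7) = 12.8 mA.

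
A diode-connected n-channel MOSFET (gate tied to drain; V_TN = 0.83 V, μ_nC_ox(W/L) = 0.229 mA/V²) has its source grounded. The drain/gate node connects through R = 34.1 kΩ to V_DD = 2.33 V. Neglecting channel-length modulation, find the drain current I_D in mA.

With gate tied to drain, V_GS = V_DS ≥ V_GS − V_TN, so the device is in saturation.
KCL at the drain: ½ k_n (V_GS − V_TN)² = (V_DD − V_GS)/R.
Let x = V_GS − 0.83. Then 3.9 x² + x − 1.5 = 0, giving x = 0.505 V (positive root), so V_GS = 1.33 V.
I_D = (V_DD − V_GS)/R = (2.33 − 1.33) / 34.1 = 0.0292 mA.

I_D = 0.0292 mA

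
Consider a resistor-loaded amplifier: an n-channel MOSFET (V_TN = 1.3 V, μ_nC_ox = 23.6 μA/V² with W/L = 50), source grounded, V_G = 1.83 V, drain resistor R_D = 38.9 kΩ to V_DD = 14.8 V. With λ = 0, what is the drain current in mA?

V_GS = V_G = 1.83 V, so V_ov = 1.83 − 1.3 = 0.53 V.
k_n = μ_nC_ox · (W/L) = 1.18 mA/V².
Assume saturation: I_D = ½ k_n V_ov² = 0.5 × 1.18 × 0.53² = 0.166 mA, giving V_DS = V_DD − I_D R_D = 14.8 − 0.166 × 38.9 = 8.35 V.
V_DS = 8.35 V ≥ V_ov = 0.53 V, confirming saturation.

I_D = 0.166 mA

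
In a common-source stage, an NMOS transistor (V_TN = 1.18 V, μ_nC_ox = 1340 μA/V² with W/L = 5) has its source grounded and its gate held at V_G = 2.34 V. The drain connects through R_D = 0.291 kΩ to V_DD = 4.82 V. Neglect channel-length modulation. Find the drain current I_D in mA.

V_GS = V_G = 2.34 V, so V_ov = 2.34 − 1.18 = 1.16 V.
k_n = μ_nC_ox · (W/L) = 6.7 mA/V².
Assume saturation: I_D = ½ k_n V_ov² = 0.5 × 6.7 × 1.16² = 4.51 mA, giving V_DS = V_DD − I_D R_D = 4.82 − 4.51 × 0.291 = 3.51 V.
V_DS = 3.51 V ≥ V_ov = 1.16 V, confirming saturation.

I_D = 4.51 mA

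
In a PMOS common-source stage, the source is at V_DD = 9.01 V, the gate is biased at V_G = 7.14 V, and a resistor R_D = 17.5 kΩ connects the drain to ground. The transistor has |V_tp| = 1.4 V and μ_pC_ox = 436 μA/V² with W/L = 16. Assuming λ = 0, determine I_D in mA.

I_D = 0.504 mA

V_SG = V_DD − V_G = 9.01 − 7.14 = 1.87 V, so V_ov = 1.87 − 1.4 = 0.47 V.
k_p = μ_pC_ox · (W/L) = 6.976 mA/V².
Assume saturation: I_D = ½ k_p V_ov² = 0.5 × 6.976 × 0.47² = 0.77 mA, giving V_SD = V_DD − I_D R_D = 9.01 − 0.77 × 17.5 = -4.47 V.
But -4.47 V < V_ov = 0.47 V, so the device is actually in triode.
In triode I_D = k_p[V_ov V_SD − ½ V_SD²] and I_D = (V_DD − V_SD)/R_D. Equating: 61 V_SD² − 58.38 V_SD + 9.01 = 0, giving V_SD = 0.193 V (the root below V_ov).
I_D = (9.01 − 0.193) / 17.5 = 0.504 mA.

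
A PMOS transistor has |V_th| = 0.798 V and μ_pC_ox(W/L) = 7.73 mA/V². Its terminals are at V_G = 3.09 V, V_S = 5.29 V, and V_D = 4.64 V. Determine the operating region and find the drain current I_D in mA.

V_SG = V_S − V_G = 5.29 − 3.09 = 2.2 V; V_SD = V_S − V_D = 5.29 − 4.64 = 0.65 V.
V_ov = V_SG − |V_th| = 2.2 − 0.798 = 1.4 V.
Since V_SD = 0.65 V < V_ov = 1.4 V, the device is in the triode region.
I_D = k_p [V_ov · V_SD − ½ V_SD²] = 7.73 × [1.4 × 0.65 − 0.5 × 0.65²] = 5.41 mA.

Triode; I_D = 5.41 mA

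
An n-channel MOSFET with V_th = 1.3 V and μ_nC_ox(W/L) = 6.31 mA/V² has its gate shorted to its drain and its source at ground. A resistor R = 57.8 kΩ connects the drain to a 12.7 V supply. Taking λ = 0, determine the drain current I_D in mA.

With gate tied to drain, V_GS = V_DS ≥ V_GS − V_th, so the device is in saturation.
KCL at the drain: ½ k_n (V_GS − V_th)² = (V_DD − V_GS)/R.
Let x = V_GS − 1.3. Then 182 x² + x − 11.4 = 0, giving x = 0.247 V (positive root), so V_GS = 1.55 V.
I_D = (V_DD − V_GS)/R = (12.7 − 1.55) / 57.8 = 0.193 mA.

I_D = 0.193 mA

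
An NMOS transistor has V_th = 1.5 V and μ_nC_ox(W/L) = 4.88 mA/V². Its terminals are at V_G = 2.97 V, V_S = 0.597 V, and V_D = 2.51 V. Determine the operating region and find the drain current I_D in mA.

Saturation; I_D = 1.86 mA

V_GS = V_G − V_S = 2.97 − 0.597 = 2.37 V; V_DS = V_D − V_S = 2.51 − 0.597 = 1.91 V.
V_ov = V_GS − V_th = 2.37 − 1.5 = 0.873 V.
Since V_DS = 1.91 V ≥ V_ov = 0.873 V, the device is in saturation.
I_D = ½ k_n V_ov² = 0.5 × 4.88 × 0.873² = 1.86 mA.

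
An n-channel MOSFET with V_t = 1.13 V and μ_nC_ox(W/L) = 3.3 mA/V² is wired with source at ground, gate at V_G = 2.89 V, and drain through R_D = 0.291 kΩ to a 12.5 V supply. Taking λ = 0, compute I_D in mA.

I_D = 5.11 mA

V_GS = V_G = 2.89 V, so V_ov = 2.89 − 1.13 = 1.76 V.
Assume saturation: I_D = ½ k_n V_ov² = 0.5 × 3.3 × 1.76² = 5.11 mA, giving V_DS = V_DD − I_D R_D = 12.5 − 5.11 × 0.291 = 11 V.
V_DS = 11 V ≥ V_ov = 1.76 V, confirming saturation.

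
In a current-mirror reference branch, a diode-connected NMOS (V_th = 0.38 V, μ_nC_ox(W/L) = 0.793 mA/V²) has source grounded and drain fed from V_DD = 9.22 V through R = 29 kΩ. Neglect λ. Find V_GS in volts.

With gate tied to drain, V_GS = V_DS ≥ V_GS − V_th, so the device is in saturation.
KCL at the drain: ½ k_n (V_GS − V_th)² = (V_DD − V_GS)/R.
Let x = V_GS − 0.38. Then 11.5 x² + x − 8.84 = 0, giving x = 0.834 V (positive root), so V_GS = 1.21 V.
I_D = (V_DD − V_GS)/R = (9.22 − 1.21) / 29 = 0.276 mA.

V_GS = 1.21 V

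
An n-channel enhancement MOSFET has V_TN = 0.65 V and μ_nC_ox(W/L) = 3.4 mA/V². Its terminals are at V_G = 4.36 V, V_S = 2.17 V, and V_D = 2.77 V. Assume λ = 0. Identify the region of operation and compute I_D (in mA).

Triode; I_D = 2.53 mA

V_GS = V_G − V_S = 4.36 − 2.17 = 2.19 V; V_DS = V_D − V_S = 2.77 − 2.17 = 0.6 V.
V_ov = V_GS − V_TN = 2.19 − 0.65 = 1.54 V.
Since V_DS = 0.6 V < V_ov = 1.54 V, the device is in the triode region.
I_D = k_n [V_ov · V_DS − ½ V_DS²] = 3.4 × [1.54 × 0.6 − 0.5 × 0.6²] = 2.53 mA.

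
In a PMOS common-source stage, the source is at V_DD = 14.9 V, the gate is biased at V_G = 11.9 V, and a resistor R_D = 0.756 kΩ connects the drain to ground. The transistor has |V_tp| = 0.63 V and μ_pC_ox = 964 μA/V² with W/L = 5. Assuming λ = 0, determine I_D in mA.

V_SG = V_DD − V_G = 14.9 − 11.9 = 3 V, so V_ov = 3 − 0.63 = 2.37 V.
k_p = μ_pC_ox · (W/L) = 4.82 mA/V².
Assume saturation: I_D = ½ k_p V_ov² = 0.5 × 4.82 × 2.37² = 13.5 mA, giving V_SD = V_DD − I_D R_D = 14.9 − 13.5 × 0.756 = 4.67 V.
V_SD = 4.67 V ≥ V_ov = 2.37 V, confirming saturation.

I_D = 13.5 mA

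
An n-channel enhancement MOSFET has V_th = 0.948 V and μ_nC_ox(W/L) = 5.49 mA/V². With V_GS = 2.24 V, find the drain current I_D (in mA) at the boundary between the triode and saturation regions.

I_D = 4.58 mA

At the boundary V_DS = V_ov = V_GS − V_th = 2.24 − 0.948 = 1.29 V.
I_D = ½ k_n V_ov² = 0.5 × 5.49 × 1.29² = 4.58 mA.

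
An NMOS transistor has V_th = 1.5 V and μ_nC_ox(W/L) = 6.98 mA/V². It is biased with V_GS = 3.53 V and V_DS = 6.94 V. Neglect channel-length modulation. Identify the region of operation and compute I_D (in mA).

Saturation; I_D = 14.4 mA

V_ov = V_GS − V_th = 3.53 − 1.5 = 2.03 V.
Since V_DS = 6.94 V ≥ V_ov = 2.03 V, the device is in saturation.
I_D = ½ k_n V_ov² = 0.5 × 6.98 × 2.03² = 14.4 mA.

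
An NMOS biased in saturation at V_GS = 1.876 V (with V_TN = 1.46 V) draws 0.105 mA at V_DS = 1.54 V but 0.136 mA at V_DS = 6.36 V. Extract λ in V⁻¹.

With V_GS fixed, I_D ∝ (1 + λ V_DS) in saturation, so I_D2/I_D1 = (1 + λ V_DS2)/(1 + λ V_DS1).
0.136/0.105 = 1.295 = (1 + 6.36 λ)/(1 + 1.54 λ).
Solving: λ (I_D1 V_DS2 − I_D2 V_DS1) = I_D2 − I_D1, so λ = (0.136 − 0.105) / (0.105 × 6.36 − 0.136 × 1.54) = 0.031 / 0.458 = 0.0676 V⁻¹.

λ = 0.0676 V⁻¹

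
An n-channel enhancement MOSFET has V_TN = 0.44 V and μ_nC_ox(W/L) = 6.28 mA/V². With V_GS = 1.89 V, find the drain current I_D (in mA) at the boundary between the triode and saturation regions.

I_D = 6.60 mA

At the boundary V_DS = V_ov = V_GS − V_TN = 1.89 − 0.44 = 1.45 V.
I_D = ½ k_n V_ov² = 0.5 × 6.28 × 1.45² = 6.6 mA.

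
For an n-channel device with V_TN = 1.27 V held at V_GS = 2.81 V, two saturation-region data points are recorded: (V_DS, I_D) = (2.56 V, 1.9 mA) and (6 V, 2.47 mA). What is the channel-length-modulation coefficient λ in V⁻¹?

With V_GS fixed, I_D ∝ (1 + λ V_DS) in saturation, so I_D2/I_D1 = (1 + λ V_DS2)/(1 + λ V_DS1).
2.47/1.9 = 1.3 = (1 + 6 λ)/(1 + 2.56 λ).
Solving: λ (I_D1 V_DS2 − I_D2 V_DS1) = I_D2 − I_D1, so λ = (2.47 − 1.9) / (1.9 × 6 − 2.47 × 2.56) = 0.57 / 5.08 = 0.112 V⁻¹.

λ = 0.112 V⁻¹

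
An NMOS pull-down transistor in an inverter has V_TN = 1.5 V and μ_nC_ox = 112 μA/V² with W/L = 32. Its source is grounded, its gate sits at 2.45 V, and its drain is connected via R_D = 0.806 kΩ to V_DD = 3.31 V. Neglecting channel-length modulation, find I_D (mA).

I_D = 1.62 mA

V_GS = V_G = 2.45 V, so V_ov = 2.45 − 1.5 = 0.95 V.
k_n = μ_nC_ox · (W/L) = 3.584 mA/V².
Assume saturation: I_D = ½ k_n V_ov² = 0.5 × 3.584 × 0.95² = 1.62 mA, giving V_DS = V_DD − I_D R_D = 3.31 − 1.62 × 0.806 = 2.01 V.
V_DS = 2.01 V ≥ V_ov = 0.95 V, confirming saturation.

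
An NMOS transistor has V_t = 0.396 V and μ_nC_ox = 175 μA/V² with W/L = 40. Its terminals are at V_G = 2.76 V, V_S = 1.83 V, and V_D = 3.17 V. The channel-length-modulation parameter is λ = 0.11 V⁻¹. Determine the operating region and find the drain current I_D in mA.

Saturation; I_D = 1.15 mA

V_GS = V_G − V_S = 2.76 − 1.83 = 0.93 V; V_DS = V_D − V_S = 3.17 − 1.83 = 1.34 V.
k_n = μ_nC_ox · (W/L) = 7 mA/V².
V_ov = V_GS − V_t = 0.93 − 0.396 = 0.534 V.
Since V_DS = 1.34 V ≥ V_ov = 0.534 V, the device is in saturation.
I_D = ½ k_n V_ov² (1 + λ V_DS) = 0.5 × 7 × 0.534² × (1 + 0.11 × 1.34) = 1.15 mA.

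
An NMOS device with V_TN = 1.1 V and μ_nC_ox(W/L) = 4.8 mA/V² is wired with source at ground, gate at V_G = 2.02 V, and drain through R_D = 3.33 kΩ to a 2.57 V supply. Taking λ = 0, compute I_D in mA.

V_GS = V_G = 2.02 V, so V_ov = 2.02 − 1.1 = 0.92 V.
Assume saturation: I_D = ½ k_n V_ov² = 0.5 × 4.8 × 0.92² = 2.03 mA, giving V_DS = V_DD − I_D R_D = 2.57 − 2.03 × 3.33 = -4.19 V.
But -4.19 V < V_ov = 0.92 V, so the device is actually in triode.
In triode I_D = k_n[V_ov V_DS − ½ V_DS²] and I_D = (V_DD − V_DS)/R_D. Equating: 7.99 V_DS² − 15.71 V_DS + 2.57 = 0, giving V_DS = 0.18 V (the root below V_ov).
I_D = (2.57 − 0.18) / 3.33 = 0.718 mA.

I_D = 0.718 mA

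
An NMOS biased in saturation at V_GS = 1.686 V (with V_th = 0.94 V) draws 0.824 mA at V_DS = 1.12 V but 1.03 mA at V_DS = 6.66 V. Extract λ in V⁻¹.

λ = 0.0475 V⁻¹

With V_GS fixed, I_D ∝ (1 + λ V_DS) in saturation, so I_D2/I_D1 = (1 + λ V_DS2)/(1 + λ V_DS1).
1.03/0.824 = 1.25 = (1 + 6.66 λ)/(1 + 1.12 λ).
Solving: λ (I_D1 V_DS2 − I_D2 V_DS1) = I_D2 − I_D1, so λ = (1.03 − 0.824) / (0.824 × 6.66 − 1.03 × 1.12) = 0.206 / 4.33 = 0.0475 V⁻¹.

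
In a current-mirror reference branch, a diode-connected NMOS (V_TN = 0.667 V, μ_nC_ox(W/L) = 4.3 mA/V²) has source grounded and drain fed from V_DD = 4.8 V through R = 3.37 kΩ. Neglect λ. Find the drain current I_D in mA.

I_D = 1.02 mA

With gate tied to drain, V_GS = V_DS ≥ V_GS − V_TN, so the device is in saturation.
KCL at the drain: ½ k_n (V_GS − V_TN)² = (V_DD − V_GS)/R.
Let x = V_GS − 0.667. Then 7.25 x² + x − 4.133 = 0, giving x = 0.689 V (positive root), so V_GS = 1.36 V.
I_D = (V_DD − V_GS)/R = (4.8 − 1.36) / 3.37 = 1.02 mA.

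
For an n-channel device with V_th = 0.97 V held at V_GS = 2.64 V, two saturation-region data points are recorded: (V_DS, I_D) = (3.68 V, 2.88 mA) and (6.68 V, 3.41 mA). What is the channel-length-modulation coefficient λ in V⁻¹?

λ = 0.0792 V⁻¹

With V_GS fixed, I_D ∝ (1 + λ V_DS) in saturation, so I_D2/I_D1 = (1 + λ V_DS2)/(1 + λ V_DS1).
3.41/2.88 = 1.184 = (1 + 6.68 λ)/(1 + 3.68 λ).
Solving: λ (I_D1 V_DS2 − I_D2 V_DS1) = I_D2 − I_D1, so λ = (3.41 − 2.88) / (2.88 × 6.68 − 3.41 × 3.68) = 0.53 / 6.69 = 0.0792 V⁻¹.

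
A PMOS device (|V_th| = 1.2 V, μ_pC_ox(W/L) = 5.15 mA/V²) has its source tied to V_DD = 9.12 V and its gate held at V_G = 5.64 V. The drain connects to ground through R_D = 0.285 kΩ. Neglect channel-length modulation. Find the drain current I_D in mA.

I_D = 13.4 mA

V_SG = V_DD − V_G = 9.12 − 5.64 = 3.48 V, so V_ov = 3.48 − 1.2 = 2.28 V.
Assume saturation: I_D = ½ k_p V_ov² = 0.5 × 5.15 × 2.28² = 13.4 mA, giving V_SD = V_DD − I_D R_D = 9.12 − 13.4 × 0.285 = 5.31 V.
V_SD = 5.31 V ≥ V_ov = 2.28 V, confirming saturation.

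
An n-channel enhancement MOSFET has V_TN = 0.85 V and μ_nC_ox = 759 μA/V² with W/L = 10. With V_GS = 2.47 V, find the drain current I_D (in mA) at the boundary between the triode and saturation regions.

At the boundary V_DS = V_ov = V_GS − V_TN = 2.47 − 0.85 = 1.62 V.
k_n = μ_nC_ox · (W/L) = 7.59 mA/V².
I_D = ½ k_n V_ov² = 0.5 × 7.59 × 1.62² = 9.96 mA.

I_D = 9.96 mA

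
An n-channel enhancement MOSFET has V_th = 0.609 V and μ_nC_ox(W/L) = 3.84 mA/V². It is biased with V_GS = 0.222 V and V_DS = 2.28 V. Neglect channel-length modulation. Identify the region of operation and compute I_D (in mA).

Cutoff; I_D = 0 mA

V_GS = 0.222 V < V_th = 0.609 V, so the transistor is in cutoff.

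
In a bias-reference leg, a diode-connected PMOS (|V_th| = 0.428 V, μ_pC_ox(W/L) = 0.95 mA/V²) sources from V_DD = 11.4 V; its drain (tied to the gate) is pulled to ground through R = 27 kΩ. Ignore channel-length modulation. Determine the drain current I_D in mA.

With gate tied to drain, V_SG = V_SD ≥ V_SG − |V_th|, so the device is in saturation.
KCL at the drain: ½ k_p (V_SG − |V_th|)² = (V_DD − V_SG)/R.
Let x = V_SG − 0.428. Then 12.8 x² + x − 10.97 = 0, giving x = 0.887 V (positive root), so V_SG = 1.31 V.
I_D = (V_DD − V_SG)/R = (11.4 − 1.31) / 27 = 0.374 mA.

I_D = 0.374 mA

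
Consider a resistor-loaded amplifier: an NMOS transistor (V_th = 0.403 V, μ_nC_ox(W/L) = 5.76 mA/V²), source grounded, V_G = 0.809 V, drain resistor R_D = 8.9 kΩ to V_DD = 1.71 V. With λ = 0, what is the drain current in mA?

V_GS = V_G = 0.809 V, so V_ov = 0.809 − 0.403 = 0.406 V.
Assume saturation: I_D = ½ k_n V_ov² = 0.5 × 5.76 × 0.406² = 0.475 mA, giving V_DS = V_DD − I_D R_D = 1.71 − 0.475 × 8.9 = -2.52 V.
But -2.52 V < V_ov = 0.406 V, so the device is actually in triode.
In triode I_D = k_n[V_ov V_DS − ½ V_DS²] and I_D = (V_DD − V_DS)/R_D. Equating: 25.6 V_DS² − 21.81 V_DS + 1.71 = 0, giving V_DS = 0.0874 V (the root below V_ov).
I_D = (1.71 − 0.0874) / 8.9 = 0.182 mA.

I_D = 0.182 mA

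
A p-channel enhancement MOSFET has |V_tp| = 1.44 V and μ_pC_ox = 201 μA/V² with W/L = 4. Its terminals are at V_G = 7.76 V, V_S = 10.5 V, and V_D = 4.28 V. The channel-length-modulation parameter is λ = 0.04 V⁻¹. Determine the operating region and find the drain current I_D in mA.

V_SG = V_S − V_G = 10.5 − 7.76 = 2.74 V; V_SD = V_S − V_D = 10.5 − 4.28 = 6.22 V.
k_p = μ_pC_ox · (W/L) = 0.804 mA/V².
V_ov = V_SG − |V_tp| = 2.74 − 1.44 = 1.3 V.
Since V_SD = 6.22 V ≥ V_ov = 1.3 V, the device is in saturation.
I_D = ½ k_p V_ov² (1 + λ V_SD) = 0.5 × 0.804 × 1.3² × (1 + 0.04 × 6.22) = 0.848 mA.

Saturation; I_D = 0.848 mA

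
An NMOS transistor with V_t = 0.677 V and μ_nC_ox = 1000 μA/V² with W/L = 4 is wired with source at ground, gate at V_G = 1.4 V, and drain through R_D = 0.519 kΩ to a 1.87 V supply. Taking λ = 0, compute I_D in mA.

I_D = 1.05 mA

V_GS = V_G = 1.4 V, so V_ov = 1.4 − 0.677 = 0.723 V.
k_n = μ_nC_ox · (W/L) = 4 mA/V².
Assume saturation: I_D = ½ k_n V_ov² = 0.5 × 4 × 0.723² = 1.05 mA, giving V_DS = V_DD − I_D R_D = 1.87 − 1.05 × 0.519 = 1.33 V.
V_DS = 1.33 V ≥ V_ov = 0.723 V, confirming saturation.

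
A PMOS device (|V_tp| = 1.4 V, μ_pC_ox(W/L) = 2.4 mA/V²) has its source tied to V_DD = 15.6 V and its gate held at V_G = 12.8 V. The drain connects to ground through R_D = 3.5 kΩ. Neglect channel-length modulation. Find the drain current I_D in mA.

V_SG = V_DD − V_G = 15.6 − 12.8 = 2.8 V, so V_ov = 2.8 − 1.4 = 1.4 V.
Assume saturation: I_D = ½ k_p V_ov² = 0.5 × 2.4 × 1.4² = 2.35 mA, giving V_SD = V_DD − I_D R_D = 15.6 − 2.35 × 3.5 = 7.37 V.
V_SD = 7.37 V ≥ V_ov = 1.4 V, confirming saturation.

I_D = 2.35 mA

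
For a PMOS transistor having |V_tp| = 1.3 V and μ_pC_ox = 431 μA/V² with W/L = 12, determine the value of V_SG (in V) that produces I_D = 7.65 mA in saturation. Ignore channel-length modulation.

V_SG = 3.02 V

k_p = μ_pC_ox · (W/L) = 5.172 mA/V².
In saturation I_D = ½ k_p (V_SG − |V_tp|)², so V_SG − |V_tp| = √(2 I_D / k_p) = √(2 × 7.65 / 5.172) = 1.72 V.
V_SG = 1.3 + 1.72 = 3.02 V.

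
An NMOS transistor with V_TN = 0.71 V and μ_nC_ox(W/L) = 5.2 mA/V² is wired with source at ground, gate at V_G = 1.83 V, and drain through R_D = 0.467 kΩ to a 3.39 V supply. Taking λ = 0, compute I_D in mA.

I_D = 3.26 mA

V_GS = V_G = 1.83 V, so V_ov = 1.83 − 0.71 = 1.12 V.
Assume saturation: I_D = ½ k_n V_ov² = 0.5 × 5.2 × 1.12² = 3.26 mA, giving V_DS = V_DD − I_D R_D = 3.39 − 3.26 × 0.467 = 1.87 V.
V_DS = 1.87 V ≥ V_ov = 1.12 V, confirming saturation.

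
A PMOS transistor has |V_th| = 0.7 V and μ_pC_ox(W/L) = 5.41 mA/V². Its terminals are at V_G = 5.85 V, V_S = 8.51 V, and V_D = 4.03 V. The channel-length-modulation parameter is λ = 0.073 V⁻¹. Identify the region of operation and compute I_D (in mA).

Saturation; I_D = 13.8 mA

V_SG = V_S − V_G = 8.51 − 5.85 = 2.66 V; V_SD = V_S − V_D = 8.51 − 4.03 = 4.48 V.
V_ov = V_SG − |V_th| = 2.66 − 0.7 = 1.96 V.
Since V_SD = 4.48 V ≥ V_ov = 1.96 V, the device is in saturation.
I_D = ½ k_p V_ov² (1 + λ V_SD) = 0.5 × 5.41 × 1.96² × (1 + 0.073 × 4.48) = 13.8 mA.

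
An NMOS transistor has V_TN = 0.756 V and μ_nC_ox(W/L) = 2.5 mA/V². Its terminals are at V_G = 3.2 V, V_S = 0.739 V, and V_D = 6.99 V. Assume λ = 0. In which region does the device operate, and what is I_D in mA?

Saturation; I_D = 3.63 mA

V_GS = V_G − V_S = 3.2 − 0.739 = 2.46 V; V_DS = V_D − V_S = 6.99 − 0.739 = 6.25 V.
V_ov = V_GS − V_TN = 2.46 − 0.756 = 1.71 V.
Since V_DS = 6.25 V ≥ V_ov = 1.71 V, the device is in saturation.
I_D = ½ k_n V_ov² = 0.5 × 2.5 × 1.71² = 3.63 mA.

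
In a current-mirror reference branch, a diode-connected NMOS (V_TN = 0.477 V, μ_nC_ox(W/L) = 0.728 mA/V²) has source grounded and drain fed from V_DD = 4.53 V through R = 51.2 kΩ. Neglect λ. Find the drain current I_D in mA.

I_D = 0.0706 mA

With gate tied to drain, V_GS = V_DS ≥ V_GS − V_TN, so the device is in saturation.
KCL at the drain: ½ k_n (V_GS − V_TN)² = (V_DD − V_GS)/R.
Let x = V_GS − 0.477. Then 18.6 x² + x − 4.053 = 0, giving x = 0.44 V (positive root), so V_GS = 0.917 V.
I_D = (V_DD − V_GS)/R = (4.53 − 0.917) / 51.2 = 0.0706 mA.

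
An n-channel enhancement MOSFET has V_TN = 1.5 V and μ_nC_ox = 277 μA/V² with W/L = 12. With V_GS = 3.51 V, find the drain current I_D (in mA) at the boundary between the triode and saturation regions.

I_D = 6.71 mA

At the boundary V_DS = V_ov = V_GS − V_TN = 3.51 − 1.5 = 2.01 V.
k_n = μ_nC_ox · (W/L) = 3.324 mA/V².
I_D = ½ k_n V_ov² = 0.5 × 3.324 × 2.01² = 6.71 mA.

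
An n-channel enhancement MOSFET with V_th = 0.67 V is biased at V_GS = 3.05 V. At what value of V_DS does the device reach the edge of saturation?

V_DS,sat = 2.38 V

The boundary between triode and saturation is V_DS = V_GS − V_th = V_ov.
V_ov = 3.05 − 0.67 = 2.38 V.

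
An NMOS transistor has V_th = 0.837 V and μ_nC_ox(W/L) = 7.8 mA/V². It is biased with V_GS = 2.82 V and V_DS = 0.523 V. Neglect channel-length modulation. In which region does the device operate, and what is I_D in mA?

Triode; I_D = 7.02 mA

V_ov = V_GS − V_th = 2.82 − 0.837 = 1.98 V.
Since V_DS = 0.523 V < V_ov = 1.98 V, the device is in the triode region.
I_D = k_n [V_ov · V_DS − ½ V_DS²] = 7.8 × [1.98 × 0.523 − 0.5 × 0.523²] = 7.02 mA.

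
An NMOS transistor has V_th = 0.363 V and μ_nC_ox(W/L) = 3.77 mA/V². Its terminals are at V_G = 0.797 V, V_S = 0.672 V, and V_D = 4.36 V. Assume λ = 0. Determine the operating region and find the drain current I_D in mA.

V_GS = V_G − V_S = 0.797 − 0.672 = 0.125 V; V_DS = V_D − V_S = 4.36 − 0.672 = 3.69 V.
V_GS = 0.125 V < V_th = 0.363 V, so the transistor is in cutoff.

Cutoff; I_D = 0 mA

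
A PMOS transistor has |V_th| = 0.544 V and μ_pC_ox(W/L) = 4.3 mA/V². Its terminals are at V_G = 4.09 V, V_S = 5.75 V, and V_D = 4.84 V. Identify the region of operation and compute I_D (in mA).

V_SG = V_S − V_G = 5.75 − 4.09 = 1.66 V; V_SD = V_S − V_D = 5.75 − 4.84 = 0.91 V.
V_ov = V_SG − |V_th| = 1.66 − 0.544 = 1.12 V.
Since V_SD = 0.91 V < V_ov = 1.12 V, the device is in the triode region.
I_D = k_p [V_ov · V_SD − ½ V_SD²] = 4.3 × [1.12 × 0.91 − 0.5 × 0.91²] = 2.59 mA.

Triode; I_D = 2.59 mA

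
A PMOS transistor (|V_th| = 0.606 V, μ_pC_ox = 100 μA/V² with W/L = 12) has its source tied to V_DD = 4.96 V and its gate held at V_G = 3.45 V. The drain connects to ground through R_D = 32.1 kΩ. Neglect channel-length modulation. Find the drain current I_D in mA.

V_SG = V_DD − V_G = 4.96 − 3.45 = 1.51 V, so V_ov = 1.51 − 0.606 = 0.904 V.
k_p = μ_pC_ox · (W/L) = 1.2 mA/V².
Assume saturation: I_D = ½ k_p V_ov² = 0.5 × 1.2 × 0.904² = 0.49 mA, giving V_SD = V_DD − I_D R_D = 4.96 − 0.49 × 32.1 = -10.8 V.
But -10.8 V < V_ov = 0.904 V, so the device is actually in triode.
In triode I_D = k_p[V_ov V_SD − ½ V_SD²] and I_D = (V_DD − V_SD)/R_D. Equating: 19.3 V_SD² − 35.82 V_SD + 4.96 = 0, giving V_SD = 0.151 V (the root below V_ov).
I_D = (4.96 − 0.151) / 32.1 = 0.15 mA.

I_D = 0.150 mA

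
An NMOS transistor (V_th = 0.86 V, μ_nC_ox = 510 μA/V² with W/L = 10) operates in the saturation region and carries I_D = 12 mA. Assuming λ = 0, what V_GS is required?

k_n = μ_nC_ox · (W/L) = 5.1 mA/V².
In saturation I_D = ½ k_n (V_GS − V_th)², so V_GS − V_th = √(2 I_D / k_n) = √(2 × 12 / 5.1) = 2.17 V.
V_GS = 0.86 + 2.17 = 3.03 V.

V_GS = 3.03 V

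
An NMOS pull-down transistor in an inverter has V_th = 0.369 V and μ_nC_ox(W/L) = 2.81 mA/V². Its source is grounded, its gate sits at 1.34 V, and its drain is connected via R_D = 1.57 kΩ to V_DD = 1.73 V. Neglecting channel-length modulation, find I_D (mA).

V_GS = V_G = 1.34 V, so V_ov = 1.34 − 0.369 = 0.971 V.
Assume saturation: I_D = ½ k_n V_ov² = 0.5 × 2.81 × 0.971² = 1.32 mA, giving V_DS = V_DD − I_D R_D = 1.73 − 1.32 × 1.57 = -0.35 V.
But -0.35 V < V_ov = 0.971 V, so the device is actually in triode.
In triode I_D = k_n[V_ov V_DS − ½ V_DS²] and I_D = (V_DD − V_DS)/R_D. Equating: 2.21 V_DS² − 5.284 V_DS + 1.73 = 0, giving V_DS = 0.391 V (the root below V_ov).
I_D = (1.73 − 0.391) / 1.57 = 0.853 mA.

I_D = 0.853 mA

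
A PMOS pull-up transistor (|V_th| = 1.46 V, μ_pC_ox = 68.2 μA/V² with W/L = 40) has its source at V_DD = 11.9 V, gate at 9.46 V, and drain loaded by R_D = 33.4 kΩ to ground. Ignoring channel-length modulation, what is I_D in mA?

V_SG = V_DD − V_G = 11.9 − 9.46 = 2.44 V, so V_ov = 2.44 − 1.46 = 0.98 V.
k_p = μ_pC_ox · (W/L) = 2.728 mA/V².
Assume saturation: I_D = ½ k_p V_ov² = 0.5 × 2.728 × 0.98² = 1.31 mA, giving V_SD = V_DD − I_D R_D = 11.9 − 1.31 × 33.4 = -31.9 V.
But -31.9 V < V_ov = 0.98 V, so the device is actually in triode.
In triode I_D = k_p[V_ov V_SD − ½ V_SD²] and I_D = (V_DD − V_SD)/R_D. Equating: 45.6 V_SD² − 90.29 V_SD + 11.9 = 0, giving V_SD = 0.142 V (the root below V_ov).
I_D = (11.9 − 0.142) / 33.4 = 0.352 mA.

I_D = 0.352 mA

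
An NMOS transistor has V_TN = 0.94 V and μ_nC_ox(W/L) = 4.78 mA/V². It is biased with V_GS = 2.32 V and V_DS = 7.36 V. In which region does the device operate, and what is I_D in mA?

Saturation; I_D = 4.55 mA

V_ov = V_GS − V_TN = 2.32 − 0.94 = 1.38 V.
Since V_DS = 7.36 V ≥ V_ov = 1.38 V, the device is in saturation.
I_D = ½ k_n V_ov² = 0.5 × 4.78 × 1.38² = 4.55 mA.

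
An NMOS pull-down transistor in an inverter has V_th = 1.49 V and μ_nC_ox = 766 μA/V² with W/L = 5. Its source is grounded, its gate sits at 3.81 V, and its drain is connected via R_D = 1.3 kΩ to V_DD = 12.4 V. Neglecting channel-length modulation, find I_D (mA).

I_D = 8.50 mA

V_GS = V_G = 3.81 V, so V_ov = 3.81 − 1.49 = 2.32 V.
k_n = μ_nC_ox · (W/L) = 3.83 mA/V².
Assume saturation: I_D = ½ k_n V_ov² = 0.5 × 3.83 × 2.32² = 10.3 mA, giving V_DS = V_DD − I_D R_D = 12.4 − 10.3 × 1.3 = -0.999 V.
But -0.999 V < V_ov = 2.32 V, so the device is actually in triode.
In triode I_D = k_n[V_ov V_DS − ½ V_DS²] and I_D = (V_DD − V_DS)/R_D. Equating: 2.49 V_DS² − 12.55 V_DS + 12.4 = 0, giving V_DS = 1.35 V (the root below V_ov).
I_D = (12.4 − 1.35) / 1.3 = 8.5 mA.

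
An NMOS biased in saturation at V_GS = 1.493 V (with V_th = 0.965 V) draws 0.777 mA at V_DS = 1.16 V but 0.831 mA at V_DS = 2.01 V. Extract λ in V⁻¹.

λ = 0.0903 V⁻¹

With V_GS fixed, I_D ∝ (1 + λ V_DS) in saturation, so I_D2/I_D1 = (1 + λ V_DS2)/(1 + λ V_DS1).
0.831/0.777 = 1.069 = (1 + 2.01 λ)/(1 + 1.16 λ).
Solving: λ (I_D1 V_DS2 − I_D2 V_DS1) = I_D2 − I_D1, so λ = (0.831 − 0.777) / (0.777 × 2.01 − 0.831 × 1.16) = 0.054 / 0.598 = 0.0903 V⁻¹.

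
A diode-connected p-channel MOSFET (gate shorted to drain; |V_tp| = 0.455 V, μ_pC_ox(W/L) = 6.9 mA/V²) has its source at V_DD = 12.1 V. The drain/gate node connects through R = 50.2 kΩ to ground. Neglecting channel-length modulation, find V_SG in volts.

V_SG = 0.711 V

With gate tied to drain, V_SG = V_SD ≥ V_SG − |V_tp|, so the device is in saturation.
KCL at the drain: ½ k_p (V_SG − |V_tp|)² = (V_DD − V_SG)/R.
Let x = V_SG − 0.455. Then 173 x² + x − 11.64 = 0, giving x = 0.256 V (positive root), so V_SG = 0.711 V.
I_D = (V_DD − V_SG)/R = (12.1 − 0.711) / 50.2 = 0.227 mA.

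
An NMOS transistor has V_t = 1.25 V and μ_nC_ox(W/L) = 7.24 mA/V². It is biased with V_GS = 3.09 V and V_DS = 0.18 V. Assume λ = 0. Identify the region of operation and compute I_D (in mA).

V_ov = V_GS − V_t = 3.09 − 1.25 = 1.84 V.
Since V_DS = 0.18 V < V_ov = 1.84 V, the device is in the triode region.
I_D = k_n [V_ov · V_DS − ½ V_DS²] = 7.24 × [1.84 × 0.18 − 0.5 × 0.18²] = 2.28 mA.

Triode; I_D = 2.28 mA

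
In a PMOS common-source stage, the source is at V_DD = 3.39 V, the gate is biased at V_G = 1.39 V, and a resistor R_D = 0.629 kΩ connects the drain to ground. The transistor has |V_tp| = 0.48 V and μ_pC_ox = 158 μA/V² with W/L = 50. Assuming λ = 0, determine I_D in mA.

V_SG = V_DD − V_G = 3.39 − 1.39 = 2 V, so V_ov = 2 − 0.48 = 1.52 V.
k_p = μ_pC_ox · (W/L) = 7.9 mA/V².
Assume saturation: I_D = ½ k_p V_ov² = 0.5 × 7.9 × 1.52² = 9.13 mA, giving V_SD = V_DD − I_D R_D = 3.39 − 9.13 × 0.629 = -2.35 V.
But -2.35 V < V_ov = 1.52 V, so the device is actually in triode.
In triode I_D = k_p[V_ov V_SD − ½ V_SD²] and I_D = (V_DD − V_SD)/R_D. Equating: 2.48 V_SD² − 8.553 V_SD + 3.39 = 0, giving V_SD = 0.457 V (the root below V_ov).
I_D = (3.39 − 0.457) / 0.629 = 4.66 mA.

I_D = 4.66 mA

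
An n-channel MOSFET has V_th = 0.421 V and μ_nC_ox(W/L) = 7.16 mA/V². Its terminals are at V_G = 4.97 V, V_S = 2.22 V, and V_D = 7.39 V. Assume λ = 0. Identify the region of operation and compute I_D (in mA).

Saturation; I_D = 19.4 mA

V_GS = V_G − V_S = 4.97 − 2.22 = 2.75 V; V_DS = V_D − V_S = 7.39 − 2.22 = 5.17 V.
V_ov = V_GS − V_th = 2.75 − 0.421 = 2.33 V.
Since V_DS = 5.17 V ≥ V_ov = 2.33 V, the device is in saturation.
I_D = ½ k_n V_ov² = 0.5 × 7.16 × 2.33² = 19.4 mA.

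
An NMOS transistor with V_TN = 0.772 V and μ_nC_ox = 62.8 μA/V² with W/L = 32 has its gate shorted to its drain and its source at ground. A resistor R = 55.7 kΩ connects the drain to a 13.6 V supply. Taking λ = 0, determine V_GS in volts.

V_GS = 1.24 V

With gate tied to drain, V_GS = V_DS ≥ V_GS − V_TN, so the device is in saturation.
k_n = μ_nC_ox · (W/L) = 2.01 mA/V².
KCL at the drain: ½ k_n (V_GS − V_TN)² = (V_DD − V_GS)/R.
Let x = V_GS − 0.772. Then 56 x² + x − 12.83 = 0, giving x = 0.47 V (positive root), so V_GS = 1.24 V.
I_D = (V_DD − V_GS)/R = (13.6 − 1.24) / 55.7 = 0.222 mA.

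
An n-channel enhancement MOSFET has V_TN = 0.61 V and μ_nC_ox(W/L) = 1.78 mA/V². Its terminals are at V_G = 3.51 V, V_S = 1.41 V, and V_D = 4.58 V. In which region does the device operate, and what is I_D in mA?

Saturation; I_D = 1.98 mA

V_GS = V_G − V_S = 3.51 − 1.41 = 2.1 V; V_DS = V_D − V_S = 4.58 − 1.41 = 3.17 V.
V_ov = V_GS − V_TN = 2.1 − 0.61 = 1.49 V.
Since V_DS = 3.17 V ≥ V_ov = 1.49 V, the device is in saturation.
I_D = ½ k_n V_ov² = 0.5 × 1.78 × 1.49² = 1.98 mA.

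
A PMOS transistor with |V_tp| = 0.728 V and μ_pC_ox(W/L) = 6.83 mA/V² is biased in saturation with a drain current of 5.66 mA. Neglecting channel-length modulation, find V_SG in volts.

V_SG = 2.02 V

In saturation I_D = ½ k_p (V_SG − |V_tp|)², so V_SG − |V_tp| = √(2 I_D / k_p) = √(2 × 5.66 / 6.83) = 1.29 V.
V_SG = 0.728 + 1.29 = 2.02 V.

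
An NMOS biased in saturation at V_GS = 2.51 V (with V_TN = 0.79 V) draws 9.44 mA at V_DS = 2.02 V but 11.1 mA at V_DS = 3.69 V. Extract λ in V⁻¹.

With V_GS fixed, I_D ∝ (1 + λ V_DS) in saturation, so I_D2/I_D1 = (1 + λ V_DS2)/(1 + λ V_DS1).
11.1/9.44 = 1.176 = (1 + 3.69 λ)/(1 + 2.02 λ).
Solving: λ (I_D1 V_DS2 − I_D2 V_DS1) = I_D2 − I_D1, so λ = (11.1 − 9.44) / (9.44 × 3.69 − 11.1 × 2.02) = 1.66 / 12.4 = 0.134 V⁻¹.

λ = 0.134 V⁻¹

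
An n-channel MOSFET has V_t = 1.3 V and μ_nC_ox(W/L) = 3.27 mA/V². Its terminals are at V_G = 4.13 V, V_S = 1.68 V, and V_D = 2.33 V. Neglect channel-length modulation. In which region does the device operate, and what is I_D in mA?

Triode; I_D = 1.75 mA

V_GS = V_G − V_S = 4.13 − 1.68 = 2.45 V; V_DS = V_D − V_S = 2.33 − 1.68 = 0.65 V.
V_ov = V_GS − V_t = 2.45 − 1.3 = 1.15 V.
Since V_DS = 0.65 V < V_ov = 1.15 V, the device is in the triode region.
I_D = k_n [V_ov · V_DS − ½ V_DS²] = 3.27 × [1.15 × 0.65 − 0.5 × 0.65²] = 1.75 mA.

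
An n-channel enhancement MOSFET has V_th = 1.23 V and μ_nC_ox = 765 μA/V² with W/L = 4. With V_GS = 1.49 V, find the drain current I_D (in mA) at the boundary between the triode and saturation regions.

I_D = 0.103 mA

At the boundary V_DS = V_ov = V_GS − V_th = 1.49 − 1.23 = 0.26 V.
k_n = μ_nC_ox · (W/L) = 3.06 mA/V².
I_D = ½ k_n V_ov² = 0.5 × 3.06 × 0.26² = 0.103 mA.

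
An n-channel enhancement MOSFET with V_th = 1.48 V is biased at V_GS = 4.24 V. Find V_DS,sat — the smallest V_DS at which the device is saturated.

The boundary between triode and saturation is V_DS = V_GS − V_th = V_ov.
V_ov = 4.24 − 1.48 = 2.76 V.

V_DS,sat = 2.76 V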